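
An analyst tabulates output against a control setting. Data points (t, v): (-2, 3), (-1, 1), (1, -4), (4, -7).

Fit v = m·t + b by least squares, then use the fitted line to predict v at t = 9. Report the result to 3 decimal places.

With design matrix A, AᵀA = [[22, 2]; [2, 4]] and Aᵀv = [-39, -7]ᵀ.
det = 22·4 − 2² = 84.
m = ((-39)·4 − 2·(-7))/84 = -71/42; b = (22·(-7) − 2·(-39))/84 = -19/21.
At t = 9: v̂ = (-71/42)·(9) + (-19/21)·(1) = -677/42.

v̂ = -16.119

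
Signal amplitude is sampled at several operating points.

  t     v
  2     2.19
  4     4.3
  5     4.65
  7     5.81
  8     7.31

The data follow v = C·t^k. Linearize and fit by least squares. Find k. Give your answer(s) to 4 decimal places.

k = 0.8196

Taking logs, ln v = k·ln t + ln C, so regress ln v on ln t.
XᵀX = [[13.1032, 7.7142]; [7.7142, 5]], rhs = [12.5994, 7.5282]ᵀ  (here Σln t = 7.7142, Σ(ln t)² = 13.1032, Σln v = 7.5282, Σln t·ln v = 12.5994).
Solving (det = 6.0066): k = 0.81956, ln C = 0.24119.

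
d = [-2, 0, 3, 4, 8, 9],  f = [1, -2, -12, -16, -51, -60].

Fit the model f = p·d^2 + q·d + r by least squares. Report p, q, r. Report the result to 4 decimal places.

Entries of MᵀM: Σd^2·d^2 = 11010, Σd^2·d = 1324, Σd^2 = 174, Σd·d = 174, Σd = 22, Σ1 = 6.
For Mᵀf: Σd^2·f = -8484, Σd·f = -1050, Σf = -140.
So MᵀM·[p, q, r]ᵀ = Mᵀf: [[11010, 1324, 174]; [1324, 174, 22]; [174, 22, 6]]·[p, q, r]ᵀ = [-8484, -1050, -140]ᵀ.
Inverting the 3×3 Gram matrix, [p, q, r]ᵀ = [-685/1317, -846/439, -1559/1317]ᵀ.

p = -0.5201, q = -1.9271, r = -1.1838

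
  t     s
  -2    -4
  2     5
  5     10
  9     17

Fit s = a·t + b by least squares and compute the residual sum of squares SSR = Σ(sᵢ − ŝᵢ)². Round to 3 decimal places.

Sums needed: Σt·t = 114, Σt = 14, Σ1 = 4.
Moment sums: Σt·s = 221, Σs = 28.
Δ = 114·4 − 14² = 260.
a = (221·4 − 14·28)/260 = 123/65; b = (114·28 − 14·221)/260 = 49/130.
Residuals: -77/130, 109/130, 21/130, -53/130; SSR = 81/65.

SSR = 1.246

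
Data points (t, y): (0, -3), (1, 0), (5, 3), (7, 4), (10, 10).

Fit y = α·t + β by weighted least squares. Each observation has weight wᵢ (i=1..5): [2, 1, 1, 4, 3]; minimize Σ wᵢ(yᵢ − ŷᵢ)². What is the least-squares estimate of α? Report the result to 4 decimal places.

From the data, Σwᵢ·t·t = 522, Σwᵢ·t = 64, Σwᵢ·1 = 11.
For XᵀWy: Σwᵢ·t·y = 427, Σwᵢ·y = 43.
XᵀWX·[α, β]ᵀ = XᵀWy becomes [[522, 64]; [64, 11]]·[α, β]ᵀ = [427, 43]ᵀ.
Eliminating β: 11·(row 1) − 64·(row 2) gives 1646·α = 11·427 − 64·43 = 1945, so α = 1945/1646.
Then β = (43 − 64·(1945/1646))/11 = -2441/823.

α = 1.1817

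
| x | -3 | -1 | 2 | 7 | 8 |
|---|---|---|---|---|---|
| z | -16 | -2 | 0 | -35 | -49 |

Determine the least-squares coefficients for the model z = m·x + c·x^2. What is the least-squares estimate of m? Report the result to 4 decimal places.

Sums needed: Σx·x = 127, Σx·x^2 = 835, Σx^2·x^2 = 6595.
And Σx·z = -587, Σx^2·z = -4997.
Δ = 127·6595 − 835² = 140340.
m = ((-587)·6595 − 835·(-4997))/140340 = 10041/4678; c = (127·(-4997) − 835·(-587))/140340 = -24079/23390.

m = 2.1464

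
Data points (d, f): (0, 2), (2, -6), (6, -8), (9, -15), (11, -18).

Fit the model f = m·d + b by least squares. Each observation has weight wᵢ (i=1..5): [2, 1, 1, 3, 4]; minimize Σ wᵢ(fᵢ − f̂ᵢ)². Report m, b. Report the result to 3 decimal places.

m = -1.728, b = 0.862

Sums needed: Σwᵢ·d·d = 767, Σwᵢ·d = 79, Σwᵢ·1 = 11.
For MᵀWf: Σwᵢ·d·f = -1257, Σwᵢ·f = -127.
Eliminating b: 11·(row 1) − 79·(row 2) gives 2196·m = 11·(-1257) − 79·(-127) = -3794, so m = -1897/1098.
Then b = ((-127) − 79·(-1897/1098))/11 = 947/1098.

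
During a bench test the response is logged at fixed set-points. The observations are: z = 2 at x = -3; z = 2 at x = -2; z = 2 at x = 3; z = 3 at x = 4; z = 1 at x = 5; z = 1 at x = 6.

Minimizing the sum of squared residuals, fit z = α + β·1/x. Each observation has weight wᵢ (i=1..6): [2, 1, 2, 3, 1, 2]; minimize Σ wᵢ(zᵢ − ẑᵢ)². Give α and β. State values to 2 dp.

α = 1.98, β = 0.24

MᵀWM·[α, β]ᵀ = MᵀWz reads: 11·α + (47/60)·β = 22;  (47/60)·α + (391/400)·β = 107/60.
(Σwᵢ·1 = 11, Σwᵢ·1/x = 47/60, Σwᵢ·1/x·1/x = 391/400, Σwᵢ·z = 22, Σwᵢ·1/x·z = 107/60.)
det = 11·(391/400) − (47/60)² = 365/36.
α = (22·(391/400) − (47/60)·(107/60))/(365/36) = 72389/36500; β = (11·(107/60) − (47/60)·22)/(365/36) = 429/1825.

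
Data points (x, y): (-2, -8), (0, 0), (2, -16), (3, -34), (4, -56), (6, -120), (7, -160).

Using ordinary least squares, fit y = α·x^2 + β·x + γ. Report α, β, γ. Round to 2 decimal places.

Forming AᵀA = [[4066, 650, 118]; [650, 118, 20]; [118, 20, 7]] and Aᵀy = [-13458, -2182, -394]ᵀ gives AᵀA·[α, β, γ]ᵀ = Aᵀy.
Row-reducing yields α = -8201/2772, β = -5953/2772, γ = -5/18.

α = -2.96, β = -2.15, γ = -0.28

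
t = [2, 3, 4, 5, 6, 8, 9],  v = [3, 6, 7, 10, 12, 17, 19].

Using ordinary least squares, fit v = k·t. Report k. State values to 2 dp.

k = 2.05

Normal-equation sums: Σt·t = 235.
Right-hand side: Σt·v = 481.
So AᵀA·[k]ᵀ = Aᵀv: [[235]]·[k]ᵀ = [481]ᵀ.
k = 481/235 = 2.04681.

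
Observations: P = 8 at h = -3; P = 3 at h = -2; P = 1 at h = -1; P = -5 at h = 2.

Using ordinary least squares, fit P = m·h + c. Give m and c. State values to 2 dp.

From the data, Σh·h = 18, Σh = -4, Σ1 = 4.
Moment sums: Σh·P = -41, ΣP = 7.
XᵀX·[m, c]ᵀ = XᵀP becomes [[18, -4]; [-4, 4]]·[m, c]ᵀ = [-41, 7]ᵀ.
Δ = 18·4 − (-4)² = 56.
m = ((-41)·4 − (-4)·7)/56 = -17/7; c = (18·7 − (-4)·(-41))/56 = -19/28.

m = -2.43, c = -0.68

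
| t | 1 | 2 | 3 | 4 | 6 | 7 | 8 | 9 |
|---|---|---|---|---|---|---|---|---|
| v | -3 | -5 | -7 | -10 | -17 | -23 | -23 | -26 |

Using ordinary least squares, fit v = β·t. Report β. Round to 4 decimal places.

β = -2.9038

The normal system MᵀM·[β]ᵀ = Mᵀv is [[260]]·[β]ᵀ = [-755]ᵀ.
β = (-755)/260 = -2.90385.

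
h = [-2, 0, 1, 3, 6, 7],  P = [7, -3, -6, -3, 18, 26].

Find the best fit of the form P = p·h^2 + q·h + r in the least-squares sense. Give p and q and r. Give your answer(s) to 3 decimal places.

p = 1.047, q = -2.984, r = -3.313

The normal system XᵀX·[p, q, r]ᵀ = XᵀP is [[3795, 579, 99]; [579, 99, 15]; [99, 15, 6]]·[p, q, r]ᵀ = [1917, 261, 39]ᵀ.
Inverting the 3×3 Gram matrix, [p, q, r]ᵀ = [67/64, -191/64, -53/16]ᵀ.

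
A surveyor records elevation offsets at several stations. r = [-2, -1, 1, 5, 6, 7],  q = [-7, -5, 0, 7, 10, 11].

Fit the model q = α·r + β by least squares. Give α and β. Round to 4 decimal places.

Normal-equation sums: Σr·r = 116, Σr = 16, Σ1 = 6.
And Σr·q = 191, Σq = 16.
Normal equations: [[116, 16]; [16, 6]]·[α, β]ᵀ = [191, 16]ᵀ.
Δ = 116·6 − 16² = 440.
α = (191·6 − 16·16)/440 = 89/44; β = (116·16 − 16·191)/440 = -30/11.

α = 2.0227, β = -2.7273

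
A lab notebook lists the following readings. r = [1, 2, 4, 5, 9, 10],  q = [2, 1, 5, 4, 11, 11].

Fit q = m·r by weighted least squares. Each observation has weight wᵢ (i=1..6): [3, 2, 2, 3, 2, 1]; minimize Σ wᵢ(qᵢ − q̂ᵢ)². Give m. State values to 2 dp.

m = 1.10

Entries of AᵀWA: Σwᵢ·r·r = 380.
Right-hand side: Σwᵢ·r·q = 418.
Hence m = 418 / 380 ≈ 1.1.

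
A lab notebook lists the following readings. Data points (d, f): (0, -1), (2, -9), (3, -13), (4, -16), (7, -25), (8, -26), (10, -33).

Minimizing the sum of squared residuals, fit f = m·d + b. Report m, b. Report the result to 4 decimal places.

m = -3.0781, b = -2.6208

Sums needed: Σd·d = 242, Σd = 34, Σ1 = 7.
For Aᵀf: Σd·f = -834, Σf = -123.
Determinant 242·7 − 34² = 538.
m = ((-834)·7 − 34·(-123))/538 = -828/269; b = (242·(-123) − 34·(-834))/538 = -705/269.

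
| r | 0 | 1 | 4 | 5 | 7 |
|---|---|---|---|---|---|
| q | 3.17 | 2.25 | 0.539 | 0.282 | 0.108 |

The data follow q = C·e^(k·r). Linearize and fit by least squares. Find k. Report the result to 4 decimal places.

k = -0.4903

Linearized form: ln q = k·r + ln C. From the 5 transformed points,
Sums: Σr = 17.0000, Σ(r)² = 91.0000, Σln q = -2.1449, Σr·ln q = -23.5698.
Normal system: [[91.0000, 17.0000]; [17.0000, 5]]·[k, ln C]ᵀ = [-23.5698, -2.1449]ᵀ.
Solving (det = 166.0000): k = -0.49028, ln C = 1.23799.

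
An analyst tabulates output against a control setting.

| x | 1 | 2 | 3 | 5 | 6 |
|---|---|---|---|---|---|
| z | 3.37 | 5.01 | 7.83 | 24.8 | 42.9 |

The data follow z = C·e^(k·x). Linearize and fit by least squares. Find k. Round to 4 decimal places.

k = 0.5183

Taking logs, ln z = k·x + ln C, so regress ln z on x.
XᵀX = [[75.0000, 17.0000]; [17.0000, 5]], rhs = [49.2191, 11.8540]ᵀ  (here Σx = 17.0000, Σ(x)² = 75.0000, Σln z = 11.8540, Σx·ln z = 49.2191).
Slope k = (n·Σx·ln z − Σx·Σln z)/(n·Σ(x)² − (Σx)²) = (5·49.2191 − 17.0000·11.8540)/86.0000 = 0.51834; ln C = (Σln z − k·Σx)/n = 0.60845.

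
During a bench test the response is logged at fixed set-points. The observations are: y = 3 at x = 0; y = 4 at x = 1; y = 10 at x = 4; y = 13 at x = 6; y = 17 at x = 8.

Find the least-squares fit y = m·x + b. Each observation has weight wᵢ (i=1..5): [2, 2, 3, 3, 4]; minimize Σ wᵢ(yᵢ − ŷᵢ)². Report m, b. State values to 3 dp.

Normal-equation sums: Σwᵢ·x·x = 414, Σwᵢ·x = 64, Σwᵢ·1 = 14.
And Σwᵢ·x·y = 906, Σwᵢ·y = 151.
Normal equations: [[414, 64]; [64, 14]]·[m, b]ᵀ = [906, 151]ᵀ.
Eliminating b: 14·(row 1) − 64·(row 2) gives 1700·m = 14·906 − 64·151 = 3020, so m = 151/85.
Then b = (151 − 64·(151/85))/14 = 453/170.

m = 1.776, b = 2.665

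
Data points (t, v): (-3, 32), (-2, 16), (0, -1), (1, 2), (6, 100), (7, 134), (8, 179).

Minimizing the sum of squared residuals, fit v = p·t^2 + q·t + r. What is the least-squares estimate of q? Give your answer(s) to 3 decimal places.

q = -1.602

The normal system MᵀM·[p, q, r]ᵀ = Mᵀv is [[7891, 1037, 163]; [1037, 163, 17]; [163, 17, 7]]·[p, q, r]ᵀ = [21976, 2844, 462]ᵀ.
Row-reducing yields p = 76225/25494, q = -40837/25494, r = 3413/12747.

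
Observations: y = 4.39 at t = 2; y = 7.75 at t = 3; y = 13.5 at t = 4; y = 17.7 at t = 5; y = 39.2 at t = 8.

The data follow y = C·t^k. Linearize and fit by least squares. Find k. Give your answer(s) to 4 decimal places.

k = 1.5863

Linearized form: ln y = k·ln t + ln C. From the 5 transformed points,
XᵀX = [[10.5236, 6.8669]; [6.8669, 5]], rhs = [19.1367, 12.6720]ᵀ  (here Σln t = 6.8669, Σ(ln t)² = 10.5236, Σln y = 12.6720, Σln t·ln y = 19.1367).
Solving (det = 5.4631): k = 1.58630, ln C = 0.35578.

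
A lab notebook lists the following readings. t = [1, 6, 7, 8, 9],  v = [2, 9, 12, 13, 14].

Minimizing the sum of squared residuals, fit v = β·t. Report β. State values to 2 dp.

β = 1.60

The normal system XᵀX·[β]ᵀ = Xᵀv is [[231]]·[β]ᵀ = [370]ᵀ.
Hence β = 370 / 231 ≈ 1.60173.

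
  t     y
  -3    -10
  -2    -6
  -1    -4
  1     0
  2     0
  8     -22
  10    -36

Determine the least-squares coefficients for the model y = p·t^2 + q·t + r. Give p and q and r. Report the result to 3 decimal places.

p = -0.495, q = 1.449, r = -1.296

Setting ∂/∂p … = 0 gives: 14211·p + 1485·q + 183·r = -5126;  1485·p + 183·q + 15·r = -490;  183·p + 15·q + 7·r = -78.
Row-reducing yields p = -65822/132867, q = 64160/44289, r = -8200/6327.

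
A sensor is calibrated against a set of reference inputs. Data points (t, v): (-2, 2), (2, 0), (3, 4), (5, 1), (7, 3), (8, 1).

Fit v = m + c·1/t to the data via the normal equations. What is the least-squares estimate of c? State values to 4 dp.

c = -0.6583

Sums needed: Σ1 = 6, Σ1/t = 673/840, Σ1/t·1/t = 484849/705600.
Moment sums: Σv = 11, Σ1/t·v = 913/840.
So MᵀM·[m, c]ᵀ = Mᵀv: [[6, 673/840]; [673/840, 484849/705600]]·[m, c]ᵀ = [11, 913/840]ᵀ.
Eliminating c: (484849/705600)·(row 1) − (673/840)·(row 2) gives (491233/141120)·m = (484849/705600)·11 − (673/840)·(913/840) = 471889/70560, so m = 943778/491233.
Then c = ((913/840) − (673/840)·(943778/491233))/(484849/705600) = -323400/491233.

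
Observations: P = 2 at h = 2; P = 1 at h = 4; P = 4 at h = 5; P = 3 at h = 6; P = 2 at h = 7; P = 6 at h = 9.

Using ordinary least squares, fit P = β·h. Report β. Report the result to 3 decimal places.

β = 0.540

Normal-equation sums: Σh·h = 211.
And Σh·P = 114.
XᵀX·[β]ᵀ = XᵀP becomes [[211]]·[β]ᵀ = [114]ᵀ.
β = 114/211 = 0.540284.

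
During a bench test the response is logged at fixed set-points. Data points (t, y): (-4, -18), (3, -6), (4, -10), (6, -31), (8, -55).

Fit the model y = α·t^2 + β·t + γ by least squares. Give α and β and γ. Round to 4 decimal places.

α = -0.9839, β = 0.8073, γ = 1.0016

Entries of MᵀM: Σt^2·t^2 = 5985, Σt^2·t = 755, Σt^2 = 141, Σt·t = 141, Σt = 17, Σ1 = 5.
Moment sums: Σt^2·y = -5138, Σt·y = -612, Σy = -120.
MᵀM·[α, β, γ]ᵀ = Mᵀy becomes [[5985, 755, 141]; [755, 141, 17]; [141, 17, 5]]·[α, β, γ]ᵀ = [-5138, -612, -120]ᵀ.
Inverting the 3×3 Gram matrix, [α, β, γ]ᵀ = [-8626/8767, 92009/113971, 114157/113971]ᵀ.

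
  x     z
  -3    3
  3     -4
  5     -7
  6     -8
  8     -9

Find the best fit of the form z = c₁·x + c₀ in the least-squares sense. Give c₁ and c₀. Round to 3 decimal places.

c₁ = -1.144, c₀ = -0.653

Entries of AᵀA: Σx·x = 143, Σx = 19, Σ1 = 5.
Moment sums: Σx·z = -176, Σz = -25.
Δ = 143·5 − 19² = 354.
c₁ = ((-176)·5 − 19·(-25))/354 = -135/118; c₀ = (143·(-25) − 19·(-176))/354 = -77/118.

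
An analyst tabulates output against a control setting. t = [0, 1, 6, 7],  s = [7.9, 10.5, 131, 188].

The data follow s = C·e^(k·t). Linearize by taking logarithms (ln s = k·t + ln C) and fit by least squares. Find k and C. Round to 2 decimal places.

Taking logs, ln s = k·t + ln C, so regress ln s on t.
XᵀX = [[86.0000, 14.0000]; [14.0000, 4]], rhs = [68.2577, 14.5299]ᵀ  (here Σt = 14.0000, Σ(t)² = 86.0000, Σln s = 14.5299, Σt·ln s = 68.2577).
Slope k = (n·Σt·ln s − Σt·Σln s)/(n·Σ(t)² − (Σt)²) = (4·68.2577 − 14.0000·14.5299)/148.0000 = 0.47035; ln C = (Σln s − k·Σt)/n = 1.98623, so C = exp(1.98623) = 7.28802.

k = 0.47, C = 7.29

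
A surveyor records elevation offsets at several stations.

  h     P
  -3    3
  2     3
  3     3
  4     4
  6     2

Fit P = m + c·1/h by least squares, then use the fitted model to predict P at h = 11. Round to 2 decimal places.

From the data, Σ1 = 5, Σ1/h = 11/12, Σ1/h·1/h = 9/16.
For AᵀP: ΣP = 15, Σ1/h·P = 17/6.
AᵀA·[m, c]ᵀ = AᵀP becomes [[5, 11/12]; [11/12, 9/16]]·[m, c]ᵀ = [15, 17/6]ᵀ.
det = 5·(9/16) − (11/12)² = 71/36.
m = (15·(9/16) − (11/12)·(17/6))/(71/36) = 841/284; c = (5·(17/6) − (11/12)·15)/(71/36) = 15/71.
At h = 11: P̂ = (841/284)·(1) + (15/71)·(1/11) = 9311/3124.

P̂ = 2.98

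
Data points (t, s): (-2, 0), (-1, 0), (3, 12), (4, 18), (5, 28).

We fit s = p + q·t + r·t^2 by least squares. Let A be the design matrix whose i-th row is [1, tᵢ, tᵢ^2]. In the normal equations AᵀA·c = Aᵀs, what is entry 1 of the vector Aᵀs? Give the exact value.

Entry 1 ↔ basis 1, so (Aᵀs)_{1} = Σᵢ sᵢ = (1)·(0) + (1)·(0) + (1)·(12) + (1)·(18) + (1)·(28) = 58.

58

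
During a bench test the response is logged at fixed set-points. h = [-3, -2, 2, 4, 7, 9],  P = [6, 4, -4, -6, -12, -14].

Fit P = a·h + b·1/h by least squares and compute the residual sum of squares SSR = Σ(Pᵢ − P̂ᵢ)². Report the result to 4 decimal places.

Normal-equation sums: Σh·h = 163, Σh·1/h = 6, Σ1/h·1/h = 44857/63504.
Moment sums: Σh·P = -268, Σ1/h·P = -1357/126.
AᵀA·[a, b]ᵀ = AᵀP becomes [[163, 6]; [6, 44857/63504]]·[a, b]ᵀ = [-268, -1357/126]ᵀ.
det = 163·(44857/63504) − 6² = 5025547/63504.
a = ((-268)·(44857/63504) − 6·(-1357/126))/(5025547/63504) = -7918108/5025547; b = (163·(-1357/126) − 6·(-268))/(5025547/63504) = -9365832/5025547.
Residuals: 3277014/5025547, -416944/5025547, 416944/5025547, 3860608/5025547, -3541832/5025547, 1945962/5025547; SSR = 8421400/5025547.

SSR = 1.6757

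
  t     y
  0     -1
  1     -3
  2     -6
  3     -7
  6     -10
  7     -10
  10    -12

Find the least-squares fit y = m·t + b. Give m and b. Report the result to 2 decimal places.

Compute the Gram sums: Σt·t = 199, Σt = 29, Σ1 = 7.
And Σt·y = -286, Σy = -49.
So MᵀM·[m, b]ᵀ = Mᵀy: [[199, 29]; [29, 7]]·[m, b]ᵀ = [-286, -49]ᵀ.
det = 199·7 − 29² = 552.
m = ((-286)·7 − 29·(-49))/552 = -581/552; b = (199·(-49) − 29·(-286))/552 = -1457/552.

m = -1.05, b = -2.64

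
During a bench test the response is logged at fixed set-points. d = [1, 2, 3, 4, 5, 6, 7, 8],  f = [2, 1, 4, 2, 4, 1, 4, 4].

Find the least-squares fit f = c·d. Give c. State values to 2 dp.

c = 0.54

With design matrix M, MᵀM = [[204]] and Mᵀf = [110]ᵀ.
c = 110/204 = 0.539216.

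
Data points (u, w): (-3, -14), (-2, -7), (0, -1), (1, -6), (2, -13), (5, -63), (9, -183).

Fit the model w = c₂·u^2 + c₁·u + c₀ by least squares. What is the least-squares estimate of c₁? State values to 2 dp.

From the data, Σu^2·u^2 = 7300, Σu^2·u = 828, Σu^2 = 124, Σu·u = 124, Σu = 12, Σ1 = 7.
Right-hand side: Σu^2·w = -16610, Σu·w = -1938, Σw = -287.
Normal equations: [[7300, 828, 124]; [828, 124, 12]; [124, 12, 7]]·[c₂, c₁, c₀]ᵀ = [-16610, -1938, -287]ᵀ.
Solving the 3×3 system (Gaussian elimination) gives c₂ = -3148/1553, c₁ = -5961/3106, c₀ = -2799/1553.

c₁ = -1.92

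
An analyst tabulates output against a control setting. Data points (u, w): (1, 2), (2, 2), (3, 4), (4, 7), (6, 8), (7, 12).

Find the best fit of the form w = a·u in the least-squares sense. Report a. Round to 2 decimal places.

AᵀA·[a]ᵀ = Aᵀw reads: 115·a = 178.
(Σu·u = 115, Σu·w = 178.)
a = 178/115 = 1.54783.

a = 1.55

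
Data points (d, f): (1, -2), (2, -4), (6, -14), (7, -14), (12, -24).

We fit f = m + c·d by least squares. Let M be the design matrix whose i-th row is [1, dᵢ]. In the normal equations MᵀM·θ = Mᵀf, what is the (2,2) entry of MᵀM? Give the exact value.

234

Row 2 ↔ basis d, column 2 ↔ basis d, so (MᵀM)_{2,2} = Σᵢ (d)·(d) = (1)·(1) + (2)·(2) + (6)·(6) + (7)·(7) + (12)·(12) = 234.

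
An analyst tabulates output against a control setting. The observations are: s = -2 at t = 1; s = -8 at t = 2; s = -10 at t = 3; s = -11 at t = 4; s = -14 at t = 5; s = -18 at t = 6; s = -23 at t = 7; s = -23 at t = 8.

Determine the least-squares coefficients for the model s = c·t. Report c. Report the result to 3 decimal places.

c = -3.015

AᵀA·[c]ᵀ = Aᵀs reads: 204·c = -615.
(Σt·t = 204, Σt·s = -615.)
c = (-615)/204 = -3.01471.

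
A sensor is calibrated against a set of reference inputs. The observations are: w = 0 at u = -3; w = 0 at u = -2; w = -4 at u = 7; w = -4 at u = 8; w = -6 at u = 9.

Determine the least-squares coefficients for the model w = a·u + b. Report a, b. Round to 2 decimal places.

a = -0.45, b = -1.09

The normal system XᵀX·[a, b]ᵀ = Xᵀw is [[207, 19]; [19, 5]]·[a, b]ᵀ = [-114, -14]ᵀ.
Eliminating b: 5·(row 1) − 19·(row 2) gives 674·a = 5·(-114) − 19·(-14) = -304, so a = -152/337.
Then b = ((-14) − 19·(-152/337))/5 = -366/337.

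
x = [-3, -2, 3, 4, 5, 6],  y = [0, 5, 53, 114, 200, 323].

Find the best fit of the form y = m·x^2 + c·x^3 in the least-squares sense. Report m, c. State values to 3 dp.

Entries of AᵀA: Σx^2·x^2 = 2355, Σx^2·x^3 = 11893, Σx^3·x^3 = 67899.
Moment sums: Σx^2·y = 18949, Σx^3·y = 103455.
Normal equations: [[2355, 11893]; [11893, 67899]]·[m, c]ᵀ = [18949, 103455]ᵀ.
Eliminating c: 67899·(row 1) − 11893·(row 2) gives 18458696·m = 67899·18949 − 11893·103455 = 56227836, so m = 14056959/4614674.
Then c = (103455 − 11893·(14056959/4614674))/67899 = 4569017/4614674.

m = 3.046, c = 0.990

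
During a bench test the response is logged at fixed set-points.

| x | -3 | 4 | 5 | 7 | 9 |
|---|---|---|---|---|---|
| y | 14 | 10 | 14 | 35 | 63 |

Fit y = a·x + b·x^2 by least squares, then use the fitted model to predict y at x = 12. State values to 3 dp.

ŷ = 118.581

Compute the Gram sums: Σx·x = 180, Σx·x^2 = 1234, Σx^2·x^2 = 9924.
Right-hand side: Σx·y = 880, Σx^2·y = 7454.
Δ = 180·9924 − 1234² = 263564.
a = (880·9924 − 1234·7454)/263564 = -116279/65891; b = (180·7454 − 1234·880)/263564 = 63950/65891.
At x = 12: ŷ = (-116279/65891)·(12) + (63950/65891)·(144) = 7813452/65891.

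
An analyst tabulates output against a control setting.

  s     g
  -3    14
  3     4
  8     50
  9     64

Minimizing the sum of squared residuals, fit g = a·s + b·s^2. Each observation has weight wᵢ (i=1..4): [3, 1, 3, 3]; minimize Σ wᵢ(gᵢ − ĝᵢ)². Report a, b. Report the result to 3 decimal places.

a = -1.671, b = 0.981

Compute the Gram sums: Σwᵢ·s·s = 471, Σwᵢ·s·s^2 = 3669, Σwᵢ·s^2·s^2 = 32295.
Right-hand side: Σwᵢ·s·g = 2814, Σwᵢ·s^2·g = 25566.
XᵀWX·[a, b]ᵀ = XᵀWg becomes [[471, 3669]; [3669, 32295]]·[a, b]ᵀ = [2814, 25566]ᵀ.
det = 471·32295 − 3669² = 1749384.
a = (2814·32295 − 3669·25566)/1749384 = -81209/48594; b = (471·25566 − 3669·2814)/1749384 = 47695/48594.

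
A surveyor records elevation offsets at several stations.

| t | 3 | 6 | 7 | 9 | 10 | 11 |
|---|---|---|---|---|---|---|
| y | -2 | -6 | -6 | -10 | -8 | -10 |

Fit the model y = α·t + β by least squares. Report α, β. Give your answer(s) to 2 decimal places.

α = -0.97, β = 0.43

AᵀA·[α, β]ᵀ = Aᵀy reads: 396·α + 46·β = -364;  46·α + 6·β = -42.
Δ = 396·6 − 46² = 260.
α = ((-364)·6 − 46·(-42))/260 = -63/65; β = (396·(-42) − 46·(-364))/260 = 28/65.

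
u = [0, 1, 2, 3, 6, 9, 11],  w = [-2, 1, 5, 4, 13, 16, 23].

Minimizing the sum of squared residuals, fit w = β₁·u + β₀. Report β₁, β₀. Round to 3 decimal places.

Entries of AᵀA: Σu·u = 252, Σu = 32, Σ1 = 7.
For Aᵀw: Σu·w = 498, Σw = 60.
Normal equations: [[252, 32]; [32, 7]]·[β₁, β₀]ᵀ = [498, 60]ᵀ.
Δ = 252·7 − 32² = 740.
β₁ = (498·7 − 32·60)/740 = 783/370; β₀ = (252·60 − 32·498)/740 = -204/185.

β₁ = 2.116, β₀ = -1.103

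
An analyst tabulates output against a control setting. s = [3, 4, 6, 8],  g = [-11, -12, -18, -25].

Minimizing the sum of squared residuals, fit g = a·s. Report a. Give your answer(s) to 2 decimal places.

XᵀX·[a]ᵀ = Xᵀg reads: 125·a = -389.
Hence a = -389 / 125 ≈ -3.112.

a = -3.11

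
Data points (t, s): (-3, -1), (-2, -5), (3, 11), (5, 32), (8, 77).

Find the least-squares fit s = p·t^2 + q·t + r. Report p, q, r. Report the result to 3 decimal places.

The normal system MᵀM·[p, q, r]ᵀ = Mᵀs is [[4899, 629, 111]; [629, 111, 11]; [111, 11, 5]]·[p, q, r]ᵀ = [5798, 822, 114]ᵀ.
Row-reducing yields p = 79744/79087, q = 166924/79087, r = -334366/79087.

p = 1.008, q = 2.111, r = -4.228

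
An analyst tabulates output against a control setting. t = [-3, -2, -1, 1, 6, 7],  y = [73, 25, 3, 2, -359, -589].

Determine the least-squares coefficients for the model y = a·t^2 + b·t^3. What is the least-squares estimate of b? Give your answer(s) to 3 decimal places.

b = -2.018

The normal equations are: 3796·a + 24308·b = -41023;  24308·a + 165100·b = -281743.
det = 3796·165100 − 24308² = 35840736.
a = ((-41023)·165100 − 24308·(-281743))/35840736 = 9463943/4480092; b = (3796·(-281743) − 24308·(-41023))/35840736 = -2259667/1120023.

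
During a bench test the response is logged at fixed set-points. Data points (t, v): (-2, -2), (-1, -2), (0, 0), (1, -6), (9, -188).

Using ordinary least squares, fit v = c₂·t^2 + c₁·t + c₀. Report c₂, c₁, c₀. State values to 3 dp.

c₂ = -1.973, c₁ = -3.013, c₀ = -1.053

Forming XᵀX = [[6579, 721, 87]; [721, 87, 7]; [87, 7, 5]] and Xᵀv = [-15244, -1692, -198]ᵀ gives XᵀX·[c₂, c₁, c₀]ᵀ = Xᵀv.
Row-reducing yields c₂ = -78899/39991, c₁ = -17215/5713, c₀ = -42094/39991.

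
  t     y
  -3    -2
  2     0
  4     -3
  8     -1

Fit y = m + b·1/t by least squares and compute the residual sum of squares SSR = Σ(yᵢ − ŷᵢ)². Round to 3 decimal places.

SSR = 4.002

Sums needed: Σ1 = 4, Σ1/t = 13/24, Σ1/t·1/t = 253/576.
Moment sums: Σy = -6, Σ1/t·y = -5/24.
Δ = 4·(253/576) − (13/24)² = 281/192.
m = ((-6)·(253/576) − (13/24)·(-5/24))/(281/192) = -1453/843; b = (4·(-5/24) − (13/24)·(-6))/(281/192) = 464/281.
Residuals: 77/281, 757/843, -1424/843, 436/843; SSR = 3374/843.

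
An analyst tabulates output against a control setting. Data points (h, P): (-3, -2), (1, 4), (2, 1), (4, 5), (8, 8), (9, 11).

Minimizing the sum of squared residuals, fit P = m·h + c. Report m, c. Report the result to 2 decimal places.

m = 0.99, c = 1.03

XᵀX·[m, c]ᵀ = XᵀP reads: 175·m + 21·c = 195;  21·m + 6·c = 27.
(Σh·h = 175, Σh = 21, Σ1 = 6, Σh·P = 195, ΣP = 27.)
Determinant 175·6 − 21² = 609.
m = (195·6 − 21·27)/609 = 201/203; c = (175·27 − 21·195)/609 = 30/29.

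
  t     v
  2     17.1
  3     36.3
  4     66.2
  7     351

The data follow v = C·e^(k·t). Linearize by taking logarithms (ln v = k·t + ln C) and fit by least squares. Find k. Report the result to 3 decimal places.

k = 0.594

Let Y = ln v. Fitting Y = k·t + ln C by least squares:
Σt = 16.0000, Σ(t)² = 78.0000, Σln v = 16.4844, Σt·ln v = 74.2498.
Equations: 78.0000·k + 16.0000·ln C = 74.2498;  16.0000·k + 4·ln C = 16.4844.
Solving (det = 56.0000): k = 0.59374, ln C = 1.74612.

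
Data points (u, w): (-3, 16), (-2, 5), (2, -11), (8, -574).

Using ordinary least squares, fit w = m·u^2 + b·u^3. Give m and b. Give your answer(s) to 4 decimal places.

XᵀX·[m, b]ᵀ = Xᵀw reads: 4209·m + 32525·b = -36616;  32525·m + 263001·b = -294448.
Eliminating b: 263001·(row 1) − 32525·(row 2) gives 49095584·m = 263001·(-36616) − 32525·(-294448) = -53123416, so m = -6640427/6136948.
Then b = ((-294448) − 32525·(-6640427/6136948))/263001 = -6049529/6136948.

m = -1.0820, b = -0.9858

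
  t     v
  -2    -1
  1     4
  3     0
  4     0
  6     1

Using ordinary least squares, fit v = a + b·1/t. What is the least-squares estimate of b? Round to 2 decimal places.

Forming AᵀA = [[5, 5/4]; [5/4, 209/144]] and Aᵀv = [4, 14/3]ᵀ gives AᵀA·[a, b]ᵀ = Aᵀv.
Eliminating b: (209/144)·(row 1) − (5/4)·(row 2) gives (205/36)·a = (209/144)·4 − (5/4)·(14/3) = -1/36, so a = -1/205.
Then b = ((14/3) − (5/4)·(-1/205))/(209/144) = 132/41.

b = 3.22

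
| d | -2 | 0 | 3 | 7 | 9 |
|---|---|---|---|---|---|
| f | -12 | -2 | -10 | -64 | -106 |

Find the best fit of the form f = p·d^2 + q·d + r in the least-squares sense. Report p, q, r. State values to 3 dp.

Compute the Gram sums: Σd^2·d^2 = 9059, Σd^2·d = 1091, Σd^2 = 143, Σd·d = 143, Σd = 17, Σ1 = 5.
Right-hand side: Σd^2·f = -11860, Σd·f = -1408, Σf = -194.
Normal equations: [[9059, 1091, 143]; [1091, 143, 17]; [143, 17, 5]]·[p, q, r]ᵀ = [-11860, -1408, -194]ᵀ.
Solving the 3×3 system (Gaussian elimination) gives p = -35465/23997, q = 40961/23997, r = -18684/7999.

p = -1.478, q = 1.707, r = -2.336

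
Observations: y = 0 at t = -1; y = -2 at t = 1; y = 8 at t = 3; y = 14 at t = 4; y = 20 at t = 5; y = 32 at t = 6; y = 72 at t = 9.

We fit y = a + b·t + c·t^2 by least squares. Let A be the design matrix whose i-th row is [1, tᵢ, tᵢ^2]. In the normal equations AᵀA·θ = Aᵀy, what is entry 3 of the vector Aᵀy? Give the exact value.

7778

Entry 3 ↔ basis t^2, so (Aᵀy)_{3} = Σᵢ (t^2)·yᵢ = (1)·(0) + (1)·(-2) + (9)·(8) + (16)·(14) + (25)·(20) + (36)·(32) + (81)·(72) = 7778.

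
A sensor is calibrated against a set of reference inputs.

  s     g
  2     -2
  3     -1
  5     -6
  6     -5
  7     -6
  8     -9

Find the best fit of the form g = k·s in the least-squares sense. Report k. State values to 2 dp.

k = -0.97

XᵀX·[k]ᵀ = Xᵀg reads: 187·k = -181.
(Σs·s = 187, Σs·g = -181.)
Hence k = -181 / 187 ≈ -0.967914.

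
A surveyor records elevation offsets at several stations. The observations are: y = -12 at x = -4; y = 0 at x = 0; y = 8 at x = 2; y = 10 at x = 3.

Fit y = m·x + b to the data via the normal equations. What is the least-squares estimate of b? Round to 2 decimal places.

b = 0.70

From the data, Σx·x = 29, Σx = 1, Σ1 = 4.
Moment sums: Σx·y = 94, Σy = 6.
Normal equations: [[29, 1]; [1, 4]]·[m, b]ᵀ = [94, 6]ᵀ.
Eliminating b: 4·(row 1) − 1·(row 2) gives 115·m = 4·94 − 1·6 = 370, so m = 74/23.
Then b = (6 − 1·(74/23))/4 = 16/23.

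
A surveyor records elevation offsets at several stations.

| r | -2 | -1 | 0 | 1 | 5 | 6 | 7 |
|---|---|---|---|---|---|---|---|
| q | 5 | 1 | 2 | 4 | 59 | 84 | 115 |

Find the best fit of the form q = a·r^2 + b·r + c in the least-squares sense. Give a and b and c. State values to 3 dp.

a = 2.107, b = 1.438, c = 0.370

Compute the Gram sums: Σr^2·r^2 = 4340, Σr^2·r = 676, Σr^2 = 116, Σr·r = 116, Σr = 16, Σ1 = 7.
Right-hand side: Σr^2·q = 10159, Σr·q = 1597, Σq = 270.
AᵀA·[a, b, c]ᵀ = Aᵀq becomes [[4340, 676, 116]; [676, 116, 16]; [116, 16, 7]]·[a, b, c]ᵀ = [10159, 1597, 270]ᵀ.
Row-reducing yields a = 42829/20328, b = 29233/20328, c = 57/154.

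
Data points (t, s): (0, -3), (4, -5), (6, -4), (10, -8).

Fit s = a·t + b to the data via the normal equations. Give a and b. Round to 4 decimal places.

The normal equations are: 152·a + 20·b = -124;  20·a + 4·b = -20.
Determinant 152·4 − 20² = 208.
a = ((-124)·4 − 20·(-20))/208 = -6/13; b = (152·(-20) − 20·(-124))/208 = -35/13.

a = -0.4615, b = -2.6923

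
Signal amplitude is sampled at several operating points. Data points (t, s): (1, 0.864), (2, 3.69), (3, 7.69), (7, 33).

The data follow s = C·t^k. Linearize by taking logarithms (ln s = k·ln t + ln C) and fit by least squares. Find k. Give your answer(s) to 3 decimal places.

k = 1.864

With ln sᵢ as the transformed response and ln tᵢ as the regressor:
Over the data: Σln t = 3.7377, Σ(ln t)² = 5.4740, Σln s = 6.6959, Σln t·ln s = 9.9500.
Normal system: [[5.4740, 3.7377]; [3.7377, 4]]·[k, ln C]ᵀ = [9.9500, 6.6959]ᵀ.
Slope k = (n·Σln t·ln s − Σln t·Σln s)/(n·Σ(ln t)² − (Σln t)²) = (4·9.9500 − 3.7377·6.6959)/7.9257 = 1.86392; ln C = (Σln s − k·Σln t)/n = -0.06771.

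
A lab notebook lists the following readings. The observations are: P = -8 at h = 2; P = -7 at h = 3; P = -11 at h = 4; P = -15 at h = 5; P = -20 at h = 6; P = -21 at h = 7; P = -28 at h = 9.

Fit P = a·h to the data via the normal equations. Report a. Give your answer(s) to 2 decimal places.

a = -3.07

MᵀM·[a]ᵀ = MᵀP reads: 220·a = -675.
(Σh·h = 220, Σh·P = -675.)
Hence a = -675 / 220 ≈ -3.06818.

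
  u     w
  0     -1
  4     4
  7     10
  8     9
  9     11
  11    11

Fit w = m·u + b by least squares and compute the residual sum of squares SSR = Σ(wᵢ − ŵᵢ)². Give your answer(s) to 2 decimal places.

SSR = 8.12

Normal-equation sums: Σu·u = 331, Σu = 39, Σ1 = 6.
Moment sums: Σu·w = 378, Σw = 44.
Δ = 331·6 − 39² = 465.
m = (378·6 − 39·44)/465 = 184/155; b = (331·44 − 39·378)/465 = -178/465.
Residuals: -287/465, -34/93, 964/465, -53/465, 65/93, -779/465; SSR = 3776/465.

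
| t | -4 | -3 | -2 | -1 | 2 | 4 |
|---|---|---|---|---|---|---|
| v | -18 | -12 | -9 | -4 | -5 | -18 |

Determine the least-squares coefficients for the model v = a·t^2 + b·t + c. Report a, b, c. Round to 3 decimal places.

The normal system MᵀM·[a, b, c]ᵀ = Mᵀv is [[626, -28, 50]; [-28, 50, -4]; [50, -4, 6]]·[a, b, c]ᵀ = [-744, 48, -66]ᵀ.
Inverting the 3×3 Gram matrix, [a, b, c]ᵀ = [-177/190, 18/95, -591/190]ᵀ.

a = -0.932, b = 0.189, c = -3.111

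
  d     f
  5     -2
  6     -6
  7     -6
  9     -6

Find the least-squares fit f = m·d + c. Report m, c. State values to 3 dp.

m = -0.800, c = 0.400

Forming XᵀX = [[191, 27]; [27, 4]] and Xᵀf = [-142, -20]ᵀ gives XᵀX·[m, c]ᵀ = Xᵀf.
Δ = 191·4 − 27² = 35.
m = ((-142)·4 − 27·(-20))/35 = -4/5; c = (191·(-20) − 27·(-142))/35 = 2/5.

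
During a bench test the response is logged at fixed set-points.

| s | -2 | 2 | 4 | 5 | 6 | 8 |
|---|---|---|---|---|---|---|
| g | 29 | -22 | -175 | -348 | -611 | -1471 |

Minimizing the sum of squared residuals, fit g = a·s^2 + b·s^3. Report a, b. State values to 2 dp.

a = 1.10, b = -3.01

From the data, Σs^2·s^2 = 6305, Σs^2·s^3 = 44693, Σs^3·s^3 = 328649.
And Σs^2·g = -127612, Σs^3·g = -940236.
AᵀA·[a, b]ᵀ = Aᵀg becomes [[6305, 44693]; [44693, 328649]]·[a, b]ᵀ = [-127612, -940236]ᵀ.
Eliminating b: 328649·(row 1) − 44693·(row 2) gives 74667696·a = 328649·(-127612) − 44693·(-940236) = 82411360, so a = 5150710/4666731.
Then b = ((-940236) − 44693·(5150710/4666731))/328649 = -14051554/4666731.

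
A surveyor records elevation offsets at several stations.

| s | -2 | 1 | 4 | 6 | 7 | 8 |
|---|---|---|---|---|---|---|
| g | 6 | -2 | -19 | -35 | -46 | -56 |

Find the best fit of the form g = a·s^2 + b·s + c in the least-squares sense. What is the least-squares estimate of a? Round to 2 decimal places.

With design matrix M, MᵀM = [[8066, 1128, 170]; [1128, 170, 24]; [170, 24, 6]] and Mᵀg = [-7380, -1070, -152]ᵀ.
Row-reducing yields a = -7669/14905, b = -46627/14905, c = 26203/14905.

a = -0.51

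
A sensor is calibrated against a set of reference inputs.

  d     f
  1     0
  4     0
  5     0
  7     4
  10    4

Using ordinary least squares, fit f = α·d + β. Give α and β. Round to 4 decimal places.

Setting ∂/∂α … = 0 gives: 191·α + 27·β = 68;  27·α + 5·β = 8.
(Σd·d = 191, Σd = 27, Σ1 = 5, Σd·f = 68, Σf = 8.)
Eliminating β: 5·(row 1) − 27·(row 2) gives 226·α = 5·68 − 27·8 = 124, so α = 62/113.
Then β = (8 − 27·(62/113))/5 = -154/113.

α = 0.5487, β = -1.3628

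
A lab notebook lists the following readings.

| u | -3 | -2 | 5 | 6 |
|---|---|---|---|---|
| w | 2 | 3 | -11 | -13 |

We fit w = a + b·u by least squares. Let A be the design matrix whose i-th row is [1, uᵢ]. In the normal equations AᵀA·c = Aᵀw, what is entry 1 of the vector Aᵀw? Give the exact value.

-19

Entry 1 ↔ basis 1, so (Aᵀw)_{1} = Σᵢ wᵢ = (1)·(2) + (1)·(3) + (1)·(-11) + (1)·(-13) = -19.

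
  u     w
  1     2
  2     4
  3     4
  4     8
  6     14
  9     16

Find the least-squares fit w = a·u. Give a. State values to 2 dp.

a = 1.92

Normal-equation sums: Σu·u = 147.
And Σu·w = 282.
Normal equations: [[147]]·[a]ᵀ = [282]ᵀ.
a = 282/147 = 1.91837.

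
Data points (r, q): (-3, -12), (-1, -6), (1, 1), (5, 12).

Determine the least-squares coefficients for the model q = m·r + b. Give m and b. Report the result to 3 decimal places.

The normal equations are: 36·m + 2·b = 103;  2·m + 4·b = -5.
Eliminating b: 4·(row 1) − 2·(row 2) gives 140·m = 4·103 − 2·(-5) = 422, so m = 211/70.
Then b = ((-5) − 2·(211/70))/4 = -193/70.

m = 3.014, b = -2.757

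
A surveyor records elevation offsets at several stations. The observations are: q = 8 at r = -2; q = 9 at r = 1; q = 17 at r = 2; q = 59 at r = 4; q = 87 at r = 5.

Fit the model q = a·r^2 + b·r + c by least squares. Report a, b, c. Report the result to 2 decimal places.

a = 2.88, b = 2.64, c = 1.97

Compute the Gram sums: Σr^2·r^2 = 914, Σr^2·r = 190, Σr^2 = 50, Σr·r = 50, Σr = 10, Σ1 = 5.
Moment sums: Σr^2·q = 3228, Σr·q = 698, Σq = 180.
Solving the 3×3 system (Gaussian elimination) gives a = 23/8, b = 317/120, c = 59/30.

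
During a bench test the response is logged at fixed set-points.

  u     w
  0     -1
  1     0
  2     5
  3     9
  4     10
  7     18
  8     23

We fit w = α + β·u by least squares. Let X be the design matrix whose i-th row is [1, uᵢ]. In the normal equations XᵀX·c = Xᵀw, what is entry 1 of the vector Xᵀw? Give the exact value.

64

Entry 1 ↔ basis 1, so (Xᵀw)_{1} = Σᵢ wᵢ = (1)·(-1) + (1)·(0) + (1)·(5) + (1)·(9) + (1)·(10) + (1)·(18) + (1)·(23) = 64.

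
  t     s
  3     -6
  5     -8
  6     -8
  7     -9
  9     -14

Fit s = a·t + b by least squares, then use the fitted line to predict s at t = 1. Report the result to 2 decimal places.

ŝ = -2.75

Normal-equation sums: Σt·t = 200, Σt = 30, Σ1 = 5.
Moment sums: Σt·s = -295, Σs = -45.
Eliminating b: 5·(row 1) − 30·(row 2) gives 100·a = 5·(-295) − 30·(-45) = -125, so a = -5/4.
Then b = ((-45) − 30·(-5/4))/5 = -3/2.
At t = 1: ŝ = (-5/4)·(1) + (-3/2)·(1) = -11/4.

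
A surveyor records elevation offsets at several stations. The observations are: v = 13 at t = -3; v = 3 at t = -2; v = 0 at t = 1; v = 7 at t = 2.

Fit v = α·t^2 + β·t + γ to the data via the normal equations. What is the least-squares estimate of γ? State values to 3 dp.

Compute the Gram sums: Σt^2·t^2 = 114, Σt^2·t = -26, Σt^2 = 18, Σt·t = 18, Σt = -2, Σ1 = 4.
Moment sums: Σt^2·v = 157, Σt·v = -31, Σv = 23.
XᵀX·[α, β, γ]ᵀ = Xᵀv becomes [[114, -26, 18]; [-26, 18, -2]; [18, -2, 4]]·[α, β, γ]ᵀ = [157, -31, 23]ᵀ.
Inverting the 3×3 Gram matrix, [α, β, γ]ᵀ = [17/8, 133/136, -113/34]ᵀ.

γ = -3.324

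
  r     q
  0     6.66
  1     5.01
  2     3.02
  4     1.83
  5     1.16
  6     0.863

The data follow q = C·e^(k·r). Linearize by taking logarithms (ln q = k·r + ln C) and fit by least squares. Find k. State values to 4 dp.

k = -0.3413

Linearized form: ln q = k·r + ln C. From the 6 transformed points,
Σr = 18.0000, Σ(r)² = 82.0000, Σln q = 5.2182, Σr·ln q = 6.0973.
Equations: 82.0000·k + 18.0000·ln C = 6.0973;  18.0000·k + 6·ln C = 5.2182.
Solving (det = 168.0000): k = -0.34133, ln C = 1.89370.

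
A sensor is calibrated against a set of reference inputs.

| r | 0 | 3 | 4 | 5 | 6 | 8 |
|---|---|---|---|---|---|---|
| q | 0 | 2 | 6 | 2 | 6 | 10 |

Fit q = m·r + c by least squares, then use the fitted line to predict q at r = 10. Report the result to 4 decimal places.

q̂ = 10.9107

With design matrix X, XᵀX = [[150, 26]; [26, 6]] and Xᵀq = [156, 26]ᵀ.
Δ = 150·6 − 26² = 224.
m = (156·6 − 26·26)/224 = 65/56; c = (150·26 − 26·156)/224 = -39/56.
At r = 10: q̂ = (65/56)·(10) + (-39/56)·(1) = 611/56.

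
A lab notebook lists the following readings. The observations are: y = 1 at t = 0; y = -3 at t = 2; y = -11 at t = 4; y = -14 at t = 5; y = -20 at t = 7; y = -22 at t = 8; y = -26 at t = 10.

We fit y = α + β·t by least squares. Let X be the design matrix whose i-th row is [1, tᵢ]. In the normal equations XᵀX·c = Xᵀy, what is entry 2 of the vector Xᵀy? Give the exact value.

-696

Entry 2 ↔ basis t, so (Xᵀy)_{2} = Σᵢ (t)·yᵢ = (0)·(1) + (2)·(-3) + (4)·(-11) + (5)·(-14) + (7)·(-20) + (8)·(-22) + (10)·(-26) = -696.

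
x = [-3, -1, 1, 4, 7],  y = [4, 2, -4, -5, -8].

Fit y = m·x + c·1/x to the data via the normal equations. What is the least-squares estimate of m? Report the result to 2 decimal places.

Sums needed: Σx·x = 76, Σx·1/x = 5, Σ1/x·1/x = 15481/7056.
For Aᵀy: Σx·y = -94, Σ1/x·y = -817/84.
So AᵀA·[m, c]ᵀ = Aᵀy: [[76, 5]; [5, 15481/7056]]·[m, c]ᵀ = [-94, -817/84]ᵀ.
Δ = 76·(15481/7056) − 5² = 250039/1764.
m = ((-94)·(15481/7056) − 5·(-817/84))/(250039/1764) = -556037/500078; c = (76·(-817/84) − 5·(-94))/(250039/1764) = -474852/250039.

m = -1.11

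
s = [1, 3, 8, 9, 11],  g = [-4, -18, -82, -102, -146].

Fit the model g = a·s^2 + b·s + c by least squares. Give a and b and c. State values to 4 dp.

a = -0.9789, b = -2.3758, c = -1.1574

Sums needed: Σs^2·s^2 = 25380, Σs^2·s = 2600, Σs^2 = 276, Σs·s = 276, Σs = 32, Σ1 = 5.
For Xᵀg: Σs^2·g = -31342, Σs·g = -3238, Σg = -352.
Normal equations: [[25380, 2600, 276]; [2600, 276, 32]; [276, 32, 5]]·[a, b, c]ᵀ = [-31342, -3238, -352]ᵀ.
Row-reducing yields a = -883/902, b = -2143/902, c = -522/451.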